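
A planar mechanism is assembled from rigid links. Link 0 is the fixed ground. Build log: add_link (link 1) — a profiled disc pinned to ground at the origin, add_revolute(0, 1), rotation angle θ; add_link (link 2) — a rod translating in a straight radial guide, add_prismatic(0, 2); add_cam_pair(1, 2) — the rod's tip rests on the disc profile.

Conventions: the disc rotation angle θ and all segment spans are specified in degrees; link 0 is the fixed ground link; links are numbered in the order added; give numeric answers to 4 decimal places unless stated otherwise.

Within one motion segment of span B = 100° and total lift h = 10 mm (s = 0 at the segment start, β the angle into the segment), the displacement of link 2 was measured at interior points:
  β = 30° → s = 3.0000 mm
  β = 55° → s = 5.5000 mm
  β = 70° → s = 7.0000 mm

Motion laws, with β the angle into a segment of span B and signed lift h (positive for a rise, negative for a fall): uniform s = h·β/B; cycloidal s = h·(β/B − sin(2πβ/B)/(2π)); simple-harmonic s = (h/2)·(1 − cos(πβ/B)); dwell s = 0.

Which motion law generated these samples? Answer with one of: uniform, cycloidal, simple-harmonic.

candidates at β/B = r: uniform s = h·r (linear in β); cycloidal s = h·(r − sin(2πr)/(2π)); simple-harmonic s = (h/2)(1 − cos(πr))
β=30°: printed 3.0000 | uniform 3.0000, cycloidal 1.4863, simple-harmonic 2.0611
β=55°: printed 5.5000 | uniform 5.5000, cycloidal 5.9918, simple-harmonic 5.7822
β=70°: printed 7.0000 | uniform 7.0000, cycloidal 8.5137, simple-harmonic 7.9389
only one law matches every sample → uniform

uniform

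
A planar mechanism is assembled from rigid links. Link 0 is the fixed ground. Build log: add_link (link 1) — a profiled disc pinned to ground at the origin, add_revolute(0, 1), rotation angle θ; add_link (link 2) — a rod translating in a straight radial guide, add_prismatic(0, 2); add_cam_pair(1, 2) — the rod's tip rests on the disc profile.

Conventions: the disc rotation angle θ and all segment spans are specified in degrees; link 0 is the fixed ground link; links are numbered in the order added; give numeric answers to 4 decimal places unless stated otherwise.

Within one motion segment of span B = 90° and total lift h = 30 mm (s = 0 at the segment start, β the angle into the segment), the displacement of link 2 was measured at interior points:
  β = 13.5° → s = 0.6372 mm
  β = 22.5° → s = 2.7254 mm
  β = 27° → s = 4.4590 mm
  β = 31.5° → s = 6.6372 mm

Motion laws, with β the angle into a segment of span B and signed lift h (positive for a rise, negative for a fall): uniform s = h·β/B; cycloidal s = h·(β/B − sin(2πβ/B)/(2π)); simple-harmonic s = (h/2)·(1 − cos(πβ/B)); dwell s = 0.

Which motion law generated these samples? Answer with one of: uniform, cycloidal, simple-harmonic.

candidates at β/B = r: uniform s = h·r (linear in β); cycloidal s = h·(r − sin(2πr)/(2π)); simple-harmonic s = (h/2)(1 − cos(πr))
β=13.5°: printed 0.6372 | uniform 4.5000, cycloidal 0.6372, simple-harmonic 1.6349
β=22.5°: printed 2.7254 | uniform 7.5000, cycloidal 2.7254, simple-harmonic 4.3934
β=27°: printed 4.4590 | uniform 9.0000, cycloidal 4.4590, simple-harmonic 6.1832
β=31.5°: printed 6.6372 | uniform 10.5000, cycloidal 6.6372, simple-harmonic 8.1901
only one law matches every sample → cycloidal

cycloidal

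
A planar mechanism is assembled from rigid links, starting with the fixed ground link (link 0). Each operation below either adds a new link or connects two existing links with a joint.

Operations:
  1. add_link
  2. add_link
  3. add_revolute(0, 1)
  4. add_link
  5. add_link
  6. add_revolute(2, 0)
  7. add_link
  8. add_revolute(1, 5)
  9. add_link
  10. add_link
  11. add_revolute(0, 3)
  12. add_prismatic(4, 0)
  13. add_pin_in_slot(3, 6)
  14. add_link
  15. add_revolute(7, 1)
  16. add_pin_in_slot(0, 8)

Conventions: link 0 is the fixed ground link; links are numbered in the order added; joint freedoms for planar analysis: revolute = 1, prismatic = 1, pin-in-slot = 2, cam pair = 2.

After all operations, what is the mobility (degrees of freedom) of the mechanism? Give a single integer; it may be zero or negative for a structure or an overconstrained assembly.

link 0 = ground. State L|J1|J2 = 1|0|0
+link1  2|0|0
+link2  3|0|0
R(0,1) f=1→J1  3|1|0
+link3  4|1|0
+link4  5|1|0
R(2,0) f=1→J1  5|2|0
+link5  6|2|0
R(1,5) f=1→J1  6|3|0
+link6  7|3|0
+link7  8|3|0
R(0,3) f=1→J1  8|4|0
P(4,0) f=1→J1  8|5|0
PS(3,6) f=2→J2  8|5|1
+link8  9|5|1
R(7,1) f=1→J1  9|6|1
PS(0,8) f=2→J2  9|6|2
M = 3(9−1)−2·6−2 = 24−12−2 = 10

M = 10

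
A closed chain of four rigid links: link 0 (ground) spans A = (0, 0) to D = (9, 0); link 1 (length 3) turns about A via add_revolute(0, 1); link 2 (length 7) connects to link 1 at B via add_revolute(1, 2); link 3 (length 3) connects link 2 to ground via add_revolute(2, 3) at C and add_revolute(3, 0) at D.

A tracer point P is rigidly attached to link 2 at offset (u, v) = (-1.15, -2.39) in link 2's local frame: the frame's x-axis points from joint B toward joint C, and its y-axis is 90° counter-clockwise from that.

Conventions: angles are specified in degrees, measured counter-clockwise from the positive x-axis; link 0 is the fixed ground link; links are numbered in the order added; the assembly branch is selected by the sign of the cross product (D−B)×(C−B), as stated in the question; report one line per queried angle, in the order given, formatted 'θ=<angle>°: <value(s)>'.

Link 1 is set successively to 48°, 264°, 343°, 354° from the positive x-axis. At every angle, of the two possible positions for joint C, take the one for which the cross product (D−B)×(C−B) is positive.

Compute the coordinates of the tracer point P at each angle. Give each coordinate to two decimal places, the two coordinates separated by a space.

A=(0,0), D=(9.00,0)
θ=48°: B = A + 3.00·(cos48°, sin48°) = (2.0074, 2.2294)
θ=48°: |BD| = 7.3394
θ=48°: circle(B,7.00) ∩ circle(D,3.00): a=6.3947, h=2.8474
θ=48°:   candidates: C₊=(8.9649,2.9998) cross=20.898; C₋=(7.2350,-2.4259) cross=-20.898
θ=48°:   branch + wants cross > 0 → take C=(8.9649,2.9998) (cross=20.898)
θ=48°: ex = (C−B)/|BC| = (0.9939,0.1101); ey = (-0.1101,0.9939)
θ=48°: P = B + -1.15·ex + -2.39·ey = (1.1274,-0.2726)
θ=264°: B = A + 3.00·(cos264°, sin264°) = (-0.3136, -2.9836)
θ=264°: |BD| = 9.7798
θ=264°: circle(B,7.00) ∩ circle(D,3.00): a=6.9349, h=0.9522
θ=264°:   candidates: C₊=(6.0003,0.0389) cross=9.312; C₋=(6.5812,-1.7747) cross=-9.312
θ=264°:   branch + wants cross > 0 → take C=(6.0003,0.0389) (cross=9.312)
θ=264°: ex = (C−B)/|BC| = (0.9020,0.4318); ey = (-0.4318,0.9020)
θ=264°: P = B + -1.15·ex + -2.39·ey = (-0.3189,-5.6358)
θ=343°: B = A + 3.00·(cos343°, sin343°) = (2.8689, -0.8771)
θ=343°: |BD| = 6.1935
θ=343°: circle(B,7.00) ∩ circle(D,3.00): a=6.3259, h=2.9971
θ=343°:   candidates: C₊=(8.7067,2.9856) cross=18.562; C₋=(9.5555,-2.9481) cross=-18.562
θ=343°:   branch + wants cross > 0 → take C=(8.7067,2.9856) (cross=18.562)
θ=343°: ex = (C−B)/|BC| = (0.8340,0.5518); ey = (-0.5518,0.8340)
θ=343°: P = B + -1.15·ex + -2.39·ey = (3.2287,-3.5049)
θ=354°: B = A + 3.00·(cos354°, sin354°) = (2.9836, -0.3136)
θ=354°: |BD| = 6.0246
θ=354°: circle(B,7.00) ∩ circle(D,3.00): a=6.3320, h=2.9842
θ=354°:   candidates: C₊=(9.1517,2.9962) cross=17.979; C₋=(9.4623,-2.9642) cross=-17.979
θ=354°:   branch + wants cross > 0 → take C=(9.1517,2.9962) (cross=17.979)
θ=354°: ex = (C−B)/|BC| = (0.8812,0.4728); ey = (-0.4728,0.8812)
θ=354°: P = B + -1.15·ex + -2.39·ey = (3.1003,-2.9633)

θ=48°: 1.13 -0.27
θ=264°: -0.32 -5.64
θ=343°: 3.23 -3.50
θ=354°: 3.10 -2.96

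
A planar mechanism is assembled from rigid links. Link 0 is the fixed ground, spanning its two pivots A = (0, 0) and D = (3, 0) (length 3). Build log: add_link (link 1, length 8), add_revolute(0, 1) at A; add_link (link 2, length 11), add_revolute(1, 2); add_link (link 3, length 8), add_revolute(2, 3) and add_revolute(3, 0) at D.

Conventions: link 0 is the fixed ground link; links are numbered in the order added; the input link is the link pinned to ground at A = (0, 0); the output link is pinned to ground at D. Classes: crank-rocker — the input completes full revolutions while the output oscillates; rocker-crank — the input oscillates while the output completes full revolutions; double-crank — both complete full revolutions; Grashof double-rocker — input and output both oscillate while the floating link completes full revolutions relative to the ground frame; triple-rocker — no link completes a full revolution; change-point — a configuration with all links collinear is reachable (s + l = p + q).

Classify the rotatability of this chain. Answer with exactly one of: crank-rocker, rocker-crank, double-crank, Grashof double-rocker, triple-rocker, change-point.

lengths: ground=3, input=8, coupler=11, output=8
sorted: s=3 (shortest), l=11 (longest), p+q=16
s + l = 14 vs p + q = 16
s + l < p + q (Grashof) with shortest = ground link → double-crank

double-crank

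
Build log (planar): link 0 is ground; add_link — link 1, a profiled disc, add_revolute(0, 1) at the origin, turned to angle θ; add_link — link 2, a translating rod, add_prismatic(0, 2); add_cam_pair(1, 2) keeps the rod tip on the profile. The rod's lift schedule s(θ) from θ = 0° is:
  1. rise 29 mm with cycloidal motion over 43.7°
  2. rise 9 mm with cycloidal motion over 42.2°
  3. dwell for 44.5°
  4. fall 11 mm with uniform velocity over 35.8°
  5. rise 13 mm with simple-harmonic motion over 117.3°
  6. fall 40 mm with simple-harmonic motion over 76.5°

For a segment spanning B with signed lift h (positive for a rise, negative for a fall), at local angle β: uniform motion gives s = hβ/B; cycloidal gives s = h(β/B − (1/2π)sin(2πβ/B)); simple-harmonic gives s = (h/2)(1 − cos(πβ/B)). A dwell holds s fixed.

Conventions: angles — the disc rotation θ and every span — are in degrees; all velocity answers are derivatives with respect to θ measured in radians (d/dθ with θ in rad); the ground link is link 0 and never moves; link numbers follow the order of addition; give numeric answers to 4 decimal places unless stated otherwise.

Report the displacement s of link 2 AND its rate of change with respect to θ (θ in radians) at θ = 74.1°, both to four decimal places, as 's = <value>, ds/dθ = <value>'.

seg 1 [0°–43.7°] cycloidal, h=29: full span → s += 29 → s = 29.0000
seg 2 [43.7°–85.9°] cycloidal, h=9: θ=74.1° here. β=30.4, B=42.2. 9·(0.7204 − sin(2π·0.7204)/(2π)) = 7.8911 → s = 36.8911
velocity in seg [43.7°–85.9°] (cycloidal), θ in radians: β = 30.4° = 0.5306 rad, B = 42.2° = 0.7365 rad; ds/dθ = (h/B)(1 − cos(2πβ/B)) = (9/0.7365)(1 − cos(2π·0.7204)) = 14.480580 mm/rad

s = 36.8911, ds/dθ = 14.4806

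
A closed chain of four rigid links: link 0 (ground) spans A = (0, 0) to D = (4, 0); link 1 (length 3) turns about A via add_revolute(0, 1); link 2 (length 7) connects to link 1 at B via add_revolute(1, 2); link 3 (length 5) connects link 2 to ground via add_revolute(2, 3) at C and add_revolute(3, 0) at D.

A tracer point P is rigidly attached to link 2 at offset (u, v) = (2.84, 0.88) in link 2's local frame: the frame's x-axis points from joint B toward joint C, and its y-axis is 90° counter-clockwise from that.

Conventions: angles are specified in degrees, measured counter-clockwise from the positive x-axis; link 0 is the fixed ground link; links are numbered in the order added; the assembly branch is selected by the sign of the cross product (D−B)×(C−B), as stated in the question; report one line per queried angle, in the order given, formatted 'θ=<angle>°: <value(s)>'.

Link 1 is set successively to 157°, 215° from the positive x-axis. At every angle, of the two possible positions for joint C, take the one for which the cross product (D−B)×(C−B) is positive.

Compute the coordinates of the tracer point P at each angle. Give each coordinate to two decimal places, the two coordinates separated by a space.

A=(0,0), D=(4.00,0)
θ=157°: B = A + 3.00·(cos157°, sin157°) = (-2.7615, 1.1722)
θ=157°: |BD| = 6.8624
θ=157°: circle(B,7.00) ∩ circle(D,5.00): a=5.1799, h=4.7084
θ=157°:   candidates: C₊=(3.1465,4.9266) cross=32.311; C₋=(1.5379,-4.3518) cross=-32.311
θ=157°:   branch + wants cross > 0 → take C=(3.1465,4.9266) (cross=32.311)
θ=157°: ex = (C−B)/|BC| = (0.8440,0.5363); ey = (-0.5363,0.8440)
θ=157°: P = B + 2.84·ex + 0.88·ey = (-0.8365,3.4381)
θ=215°: B = A + 3.00·(cos215°, sin215°) = (-2.4575, -1.7207)
θ=215°: |BD| = 6.6828
θ=215°: circle(B,7.00) ∩ circle(D,5.00): a=5.1371, h=4.7551
θ=215°:   candidates: C₊=(1.2820,4.1967) cross=31.777; C₋=(3.7308,-4.9927) cross=-31.777
θ=215°:   branch + wants cross > 0 → take C=(1.2820,4.1967) (cross=31.777)
θ=215°: ex = (C−B)/|BC| = (0.5342,0.8454); ey = (-0.8454,0.5342)
θ=215°: P = B + 2.84·ex + 0.88·ey = (-1.6842,1.1502)

θ=157°: -0.84 3.44
θ=215°: -1.68 1.15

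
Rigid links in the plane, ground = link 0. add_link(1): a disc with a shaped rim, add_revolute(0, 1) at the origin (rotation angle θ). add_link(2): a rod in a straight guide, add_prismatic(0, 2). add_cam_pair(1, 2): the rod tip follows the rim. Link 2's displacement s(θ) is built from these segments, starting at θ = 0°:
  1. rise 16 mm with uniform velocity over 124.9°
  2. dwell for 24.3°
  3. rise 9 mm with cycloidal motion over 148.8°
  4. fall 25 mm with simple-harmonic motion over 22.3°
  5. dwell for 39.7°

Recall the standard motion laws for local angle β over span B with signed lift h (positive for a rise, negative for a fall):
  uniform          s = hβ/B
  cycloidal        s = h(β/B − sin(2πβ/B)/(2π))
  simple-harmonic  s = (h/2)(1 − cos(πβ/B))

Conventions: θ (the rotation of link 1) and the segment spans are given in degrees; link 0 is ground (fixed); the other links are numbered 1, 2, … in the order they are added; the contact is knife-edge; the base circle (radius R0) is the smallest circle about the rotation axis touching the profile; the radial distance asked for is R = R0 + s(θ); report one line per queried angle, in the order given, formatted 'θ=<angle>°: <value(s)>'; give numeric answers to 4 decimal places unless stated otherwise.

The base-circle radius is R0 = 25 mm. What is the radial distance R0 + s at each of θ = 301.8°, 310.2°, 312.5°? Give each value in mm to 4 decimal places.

segment 1 (0° to 124.9°, uniform, h = 16) is passed completely: s = 0.0000 + (16) = 16.0000
segment 2 (124.9° to 149.2°, dwell): s unchanged at 16.0000
segment 3 (149.2° to 298°, cycloidal, h = 9) is passed completely: s = 16.0000 + (9) = 25.0000
θ = 301.8° falls in segment 4 (298° to 320.3°, simple-harmonic, h = -25): β = 301.8 − 298 = 3.8°, B = 22.3°; Δs = -25/2·(1 − cos(π·0.1704)) = -1.7488; s = 25.0000 − 1.7488 = 23.2512
θ = 310.2° falls in segment 4 (298° to 320.3°, simple-harmonic, h = -25): β = 310.2 − 298 = 12.2°, B = 22.3°; Δs = -25/2·(1 − cos(π·0.5471)) = -14.3423; s = 25.0000 − 14.3423 = 10.6577
θ = 312.5° falls in segment 4 (298° to 320.3°, simple-harmonic, h = -25): β = 312.5 − 298 = 14.5°, B = 22.3°; Δs = -25/2·(1 − cos(π·0.6502)) = -18.1827; s = 25.0000 − 18.1827 = 6.8173
θ=301.8°: R = R0 + s = 25 + 23.2512 = 48.2512
θ=310.2°: R = R0 + s = 25 + 10.6577 = 35.6577
θ=312.5°: R = R0 + s = 25 + 6.8173 = 31.8173

θ=301.8°: 48.2512
θ=310.2°: 35.6577
θ=312.5°: 31.8173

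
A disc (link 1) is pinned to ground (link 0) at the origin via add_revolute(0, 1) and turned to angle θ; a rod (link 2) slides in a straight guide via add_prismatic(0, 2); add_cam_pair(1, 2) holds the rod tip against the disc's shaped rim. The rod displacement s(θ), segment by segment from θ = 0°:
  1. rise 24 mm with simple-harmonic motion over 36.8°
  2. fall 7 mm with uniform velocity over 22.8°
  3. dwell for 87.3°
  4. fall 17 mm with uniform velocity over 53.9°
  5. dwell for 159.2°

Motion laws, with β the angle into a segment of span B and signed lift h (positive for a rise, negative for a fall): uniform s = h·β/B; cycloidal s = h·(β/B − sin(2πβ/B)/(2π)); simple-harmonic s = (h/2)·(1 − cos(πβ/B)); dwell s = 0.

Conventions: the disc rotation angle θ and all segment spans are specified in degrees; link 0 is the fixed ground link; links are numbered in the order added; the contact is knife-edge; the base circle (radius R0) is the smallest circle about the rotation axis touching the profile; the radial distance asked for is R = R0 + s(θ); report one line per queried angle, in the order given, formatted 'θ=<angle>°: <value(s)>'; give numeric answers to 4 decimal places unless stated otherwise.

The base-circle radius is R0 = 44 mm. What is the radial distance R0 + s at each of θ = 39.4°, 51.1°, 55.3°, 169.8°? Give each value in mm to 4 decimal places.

segment 1 (0° to 36.8°, simple-harmonic, h = 24) is passed completely: s = 0.0000 + (24) = 24.0000
θ = 39.4° falls in segment 2 (36.8° to 59.6°, uniform, h = -7): β = 39.4 − 36.8 = 2.6°, B = 22.8°; Δs = -7·2.6/22.8 = -0.7982; s = 24.0000 − 0.7982 = 23.2018
θ = 51.1° falls in segment 2 (36.8° to 59.6°, uniform, h = -7): β = 51.1 − 36.8 = 14.3°, B = 22.8°; Δs = -7·14.3/22.8 = -4.3904; s = 24.0000 − 4.3904 = 19.6096
θ = 55.3° falls in segment 2 (36.8° to 59.6°, uniform, h = -7): β = 55.3 − 36.8 = 18.5°, B = 22.8°; Δs = -7·18.5/22.8 = -5.6798; s = 24.0000 − 5.6798 = 18.3202
segment 2 (36.8° to 59.6°, uniform, h = -7) is passed completely: s = 24.0000 + (-7) = 17.0000
segment 3 (59.6° to 146.9°, dwell): s unchanged at 17.0000
θ = 169.8° falls in segment 4 (146.9° to 200.8°, uniform, h = -17): β = 169.8 − 146.9 = 22.9°, B = 53.9°; Δs = -17·22.9/53.9 = -7.2226; s = 17.0000 − 7.2226 = 9.7774
θ=39.4°: R = R0 + s = 44 + 23.2018 = 67.2018
θ=51.1°: R = R0 + s = 44 + 19.6096 = 63.6096
θ=55.3°: R = R0 + s = 44 + 18.3202 = 62.3202
θ=169.8°: R = R0 + s = 44 + 9.7774 = 53.7774

θ=39.4°: 67.2018
θ=51.1°: 63.6096
θ=55.3°: 62.3202
θ=169.8°: 53.7774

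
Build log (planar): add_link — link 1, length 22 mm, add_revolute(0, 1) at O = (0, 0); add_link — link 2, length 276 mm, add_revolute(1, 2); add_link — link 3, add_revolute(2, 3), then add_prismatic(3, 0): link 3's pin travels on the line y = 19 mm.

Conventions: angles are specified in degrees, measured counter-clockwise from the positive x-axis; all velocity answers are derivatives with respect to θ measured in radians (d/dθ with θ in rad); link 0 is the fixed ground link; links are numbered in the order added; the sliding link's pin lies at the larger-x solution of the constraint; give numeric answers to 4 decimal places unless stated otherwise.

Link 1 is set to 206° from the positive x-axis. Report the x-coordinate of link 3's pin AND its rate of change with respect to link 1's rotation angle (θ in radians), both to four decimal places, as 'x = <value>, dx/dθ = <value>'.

geometry: r = 22 mm, L = 276 mm, e = 19 mm
crank pin P = (r cos θ, r sin θ) = (-19.773469, -9.644165)
h = r sin θ − e = -9.644165 − 19 = -28.644165
x = r cos θ + √(L² − h²) = -19.773469 + 274.509584 = 254.736115
dx/dθ = −r sin θ − h·r cos θ/√(L² − h²) (θ in radians; h = -28.644165) = 7.580869

x = 254.7361, dx/dθ = 7.5809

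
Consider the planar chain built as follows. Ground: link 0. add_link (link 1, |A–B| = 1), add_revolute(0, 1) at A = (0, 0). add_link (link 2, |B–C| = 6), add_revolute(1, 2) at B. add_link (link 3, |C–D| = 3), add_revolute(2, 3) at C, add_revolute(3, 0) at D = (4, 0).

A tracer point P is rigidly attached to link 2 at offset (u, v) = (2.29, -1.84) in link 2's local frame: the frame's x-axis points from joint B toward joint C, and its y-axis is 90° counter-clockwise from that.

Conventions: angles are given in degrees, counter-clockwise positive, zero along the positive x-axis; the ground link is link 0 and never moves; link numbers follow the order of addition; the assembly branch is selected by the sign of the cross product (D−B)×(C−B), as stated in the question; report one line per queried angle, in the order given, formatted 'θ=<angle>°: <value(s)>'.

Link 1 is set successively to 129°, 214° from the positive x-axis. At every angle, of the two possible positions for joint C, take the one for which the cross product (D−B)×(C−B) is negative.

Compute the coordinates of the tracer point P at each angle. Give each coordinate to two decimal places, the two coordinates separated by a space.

A=(0,0), D=(4.00,0)
θ=129°: B = A + 1.00·(cos129°, sin129°) = (-0.6293, 0.7771)
θ=129°: |BD| = 4.6941
θ=129°: circle(B,6.00) ∩ circle(D,3.00): a=5.2230, h=2.9530
θ=129°:   candidates: C₊=(5.0105,2.8247) cross=13.862; C₋=(4.0327,-2.9998) cross=-13.862
θ=129°:   branch - wants cross < 0 → take C=(4.0327,-2.9998) (cross=-13.862)
θ=129°: ex = (C−B)/|BC| = (0.7770,-0.6295); ey = (0.6295,0.7770)
θ=129°: P = B + 2.29·ex + -1.84·ey = (-0.0082,-2.0941)
θ=214°: B = A + 1.00·(cos214°, sin214°) = (-0.8290, -0.5592)
θ=214°: |BD| = 4.8613
θ=214°: circle(B,6.00) ∩ circle(D,3.00): a=5.2077, h=2.9799
θ=214°:   candidates: C₊=(4.0013,3.0000) cross=14.486; C₋=(4.6869,-2.9203) cross=-14.486
θ=214°:   branch - wants cross < 0 → take C=(4.6869,-2.9203) (cross=-14.486)
θ=214°: ex = (C−B)/|BC| = (0.9193,-0.3935); ey = (0.3935,0.9193)
θ=214°: P = B + 2.29·ex + -1.84·ey = (0.5521,-3.1519)

θ=129°: -0.01 -2.09
θ=214°: 0.55 -3.15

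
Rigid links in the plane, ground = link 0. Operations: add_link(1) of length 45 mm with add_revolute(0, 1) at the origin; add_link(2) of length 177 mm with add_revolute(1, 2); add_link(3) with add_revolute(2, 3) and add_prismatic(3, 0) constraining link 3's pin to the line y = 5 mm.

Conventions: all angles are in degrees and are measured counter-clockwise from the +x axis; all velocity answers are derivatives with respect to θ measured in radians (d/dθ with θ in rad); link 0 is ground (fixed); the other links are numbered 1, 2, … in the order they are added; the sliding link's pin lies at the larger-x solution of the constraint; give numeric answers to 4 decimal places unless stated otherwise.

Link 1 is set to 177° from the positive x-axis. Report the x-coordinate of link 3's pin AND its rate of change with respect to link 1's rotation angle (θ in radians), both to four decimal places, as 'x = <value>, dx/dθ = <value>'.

geometry: r = 45 mm, L = 177 mm, e = 5 mm
crank pin P = (r cos θ, r sin θ) = (-44.938329, 2.355118)
h = r sin θ − e = 2.355118 − 5 = -2.644882
x = r cos θ + √(L² − h²) = -44.938329 + 176.980238 = 132.041909
dx/dθ = −r sin θ − h·r cos θ/√(L² − h²) (θ in radians; h = -2.644882) = -3.026699

x = 132.0419, dx/dθ = -3.0267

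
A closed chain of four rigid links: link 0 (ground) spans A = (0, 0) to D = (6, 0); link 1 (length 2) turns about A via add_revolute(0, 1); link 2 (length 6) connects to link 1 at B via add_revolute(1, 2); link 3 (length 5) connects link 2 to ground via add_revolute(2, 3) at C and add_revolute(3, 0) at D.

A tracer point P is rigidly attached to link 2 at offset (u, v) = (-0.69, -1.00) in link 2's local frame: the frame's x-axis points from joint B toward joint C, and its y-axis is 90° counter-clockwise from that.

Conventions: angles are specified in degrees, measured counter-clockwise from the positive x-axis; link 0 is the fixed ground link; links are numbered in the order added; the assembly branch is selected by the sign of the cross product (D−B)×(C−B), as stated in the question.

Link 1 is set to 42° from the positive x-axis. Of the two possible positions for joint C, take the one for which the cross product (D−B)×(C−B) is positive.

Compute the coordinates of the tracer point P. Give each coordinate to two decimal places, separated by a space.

A=(0,0), D=(6.00,0)
B = A + 2.00·(cos42°, sin42°) = (1.4863, 1.3383)
|BD| = 4.7079
circle(B,6.00) ∩ circle(D,5.00): a=3.5222, h=4.8574
  candidates: C₊=(6.2439,4.9940) cross=22.868; C₋=(3.4825,-4.3199) cross=-22.868
  branch + wants cross > 0 → take C=(6.2439,4.9940) (cross=22.868)
ex = (C−B)/|BC| = (0.7929,0.6093); ey = (-0.6093,0.7929)
P = B + -0.69·ex + -1.00·ey = (1.5485,0.1249)

1.55 0.12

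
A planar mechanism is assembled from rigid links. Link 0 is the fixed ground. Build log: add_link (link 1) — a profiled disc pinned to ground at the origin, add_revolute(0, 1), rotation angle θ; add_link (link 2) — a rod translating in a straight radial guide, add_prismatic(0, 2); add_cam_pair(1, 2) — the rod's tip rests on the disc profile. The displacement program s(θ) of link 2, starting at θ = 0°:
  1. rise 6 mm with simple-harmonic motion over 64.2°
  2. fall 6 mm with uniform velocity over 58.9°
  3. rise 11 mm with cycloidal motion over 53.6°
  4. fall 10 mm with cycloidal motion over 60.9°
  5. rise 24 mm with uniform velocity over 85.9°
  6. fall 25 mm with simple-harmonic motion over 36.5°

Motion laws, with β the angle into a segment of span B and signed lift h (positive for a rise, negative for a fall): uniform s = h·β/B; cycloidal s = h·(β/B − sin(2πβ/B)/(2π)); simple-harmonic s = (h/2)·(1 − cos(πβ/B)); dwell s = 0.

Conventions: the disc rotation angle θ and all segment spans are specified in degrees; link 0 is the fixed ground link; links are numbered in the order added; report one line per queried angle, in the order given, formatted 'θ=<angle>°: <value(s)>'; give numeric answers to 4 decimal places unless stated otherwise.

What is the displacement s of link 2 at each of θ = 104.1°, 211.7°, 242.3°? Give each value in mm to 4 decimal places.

seg 1 [0°–64.2°] simple-harmonic, h=6: full span → s += 6 → s = 6.0000
seg 2 [64.2°–123.1°] uniform, h=-6: θ=104.1° here. β=39.9, B=58.9. -6·39.9/58.9 = -4.0645 → s = 1.9355
seg 2 [64.2°–123.1°] uniform, h=-6: full span → s += -6 → s = 0.0000
seg 3 [123.1°–176.7°] cycloidal, h=11: full span → s += 11 → s = 11.0000
seg 4 [176.7°–237.6°] cycloidal, h=-10: θ=211.7° here. β=35, B=60.9. -10·(0.5747 − sin(2π·0.5747)/(2π)) = -6.4671 → s = 4.5329
seg 4 [176.7°–237.6°] cycloidal, h=-10: full span → s += -10 → s = 1.0000
seg 5 [237.6°–323.5°] uniform, h=24: θ=242.3° here. β=4.7, B=85.9. 24·4.7/85.9 = 1.3132 → s = 2.3132

θ=104.1°: 1.9355
θ=211.7°: 4.5329
θ=242.3°: 2.3132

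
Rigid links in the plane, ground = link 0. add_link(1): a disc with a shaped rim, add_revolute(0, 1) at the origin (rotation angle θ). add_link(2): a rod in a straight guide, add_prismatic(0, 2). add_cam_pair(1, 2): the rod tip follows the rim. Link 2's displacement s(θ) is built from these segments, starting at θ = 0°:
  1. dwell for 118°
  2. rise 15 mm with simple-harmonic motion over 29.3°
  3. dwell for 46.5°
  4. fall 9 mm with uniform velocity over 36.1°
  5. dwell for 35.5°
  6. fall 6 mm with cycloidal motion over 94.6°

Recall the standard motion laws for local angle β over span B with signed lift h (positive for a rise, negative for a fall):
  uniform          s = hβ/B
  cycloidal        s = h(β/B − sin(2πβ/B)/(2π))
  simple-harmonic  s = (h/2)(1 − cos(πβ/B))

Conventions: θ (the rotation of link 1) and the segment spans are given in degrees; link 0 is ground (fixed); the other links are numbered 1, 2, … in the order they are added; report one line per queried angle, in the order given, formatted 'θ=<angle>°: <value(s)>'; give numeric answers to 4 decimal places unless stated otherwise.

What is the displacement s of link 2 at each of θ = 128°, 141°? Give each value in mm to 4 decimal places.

segment 1 (0° to 118°, dwell): s unchanged at 0.0000
θ = 128° falls in segment 2 (118° to 147.3°, simple-harmonic, h = 15): β = 128 − 118 = 10°, B = 29.3°; Δs = 15/2·(1 − cos(π·0.3413)) = 3.9137; s = 0.0000 + 3.9137 = 3.9137
θ = 141° falls in segment 2 (118° to 147.3°, simple-harmonic, h = 15): β = 141 − 118 = 23°, B = 29.3°; Δs = 15/2·(1 − cos(π·0.7850)) = 13.3530; s = 0.0000 + 13.3530 = 13.3530

θ=128°: 3.9137
θ=141°: 13.3530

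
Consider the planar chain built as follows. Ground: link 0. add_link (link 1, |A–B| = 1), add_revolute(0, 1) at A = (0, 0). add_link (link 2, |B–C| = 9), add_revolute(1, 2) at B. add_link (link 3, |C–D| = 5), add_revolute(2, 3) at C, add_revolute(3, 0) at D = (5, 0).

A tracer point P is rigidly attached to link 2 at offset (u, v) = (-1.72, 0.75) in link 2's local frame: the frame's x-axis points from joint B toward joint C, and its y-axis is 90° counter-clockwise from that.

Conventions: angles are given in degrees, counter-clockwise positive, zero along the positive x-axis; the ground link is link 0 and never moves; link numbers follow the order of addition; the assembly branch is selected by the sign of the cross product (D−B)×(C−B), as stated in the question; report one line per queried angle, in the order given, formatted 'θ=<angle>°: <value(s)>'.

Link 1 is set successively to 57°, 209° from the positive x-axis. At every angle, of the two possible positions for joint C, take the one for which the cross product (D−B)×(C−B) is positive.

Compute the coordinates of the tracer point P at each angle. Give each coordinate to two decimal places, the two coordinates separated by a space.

A=(0,0), D=(5.00,0)
θ=57°: B = A + 1.00·(cos57°, sin57°) = (0.5446, 0.8387)
θ=57°: |BD| = 4.5336
θ=57°: circle(B,9.00) ∩ circle(D,5.00): a=8.4429, h=3.1173
θ=57°:   candidates: C₊=(9.4185,2.3403) cross=14.133; C₋=(8.2652,-3.7867) cross=-14.133
θ=57°:   branch + wants cross > 0 → take C=(9.4185,2.3403) (cross=14.133)
θ=57°: ex = (C−B)/|BC| = (0.9860,0.1668); ey = (-0.1668,0.9860)
θ=57°: P = B + -1.72·ex + 0.75·ey = (-1.2764,1.2912)
θ=209°: B = A + 1.00·(cos209°, sin209°) = (-0.8746, -0.4848)
θ=209°: |BD| = 5.8946
θ=209°: circle(B,9.00) ∩ circle(D,5.00): a=7.6974, h=4.6637
θ=209°:   candidates: C₊=(6.4131,4.7961) cross=27.490; C₋=(7.1803,-4.4996) cross=-27.490
θ=209°:   branch + wants cross > 0 → take C=(6.4131,4.7961) (cross=27.490)
θ=209°: ex = (C−B)/|BC| = (0.8098,0.5868); ey = (-0.5868,0.8098)
θ=209°: P = B + -1.72·ex + 0.75·ey = (-2.7075,-0.8867)

θ=57°: -1.28 1.29
θ=209°: -2.71 -0.89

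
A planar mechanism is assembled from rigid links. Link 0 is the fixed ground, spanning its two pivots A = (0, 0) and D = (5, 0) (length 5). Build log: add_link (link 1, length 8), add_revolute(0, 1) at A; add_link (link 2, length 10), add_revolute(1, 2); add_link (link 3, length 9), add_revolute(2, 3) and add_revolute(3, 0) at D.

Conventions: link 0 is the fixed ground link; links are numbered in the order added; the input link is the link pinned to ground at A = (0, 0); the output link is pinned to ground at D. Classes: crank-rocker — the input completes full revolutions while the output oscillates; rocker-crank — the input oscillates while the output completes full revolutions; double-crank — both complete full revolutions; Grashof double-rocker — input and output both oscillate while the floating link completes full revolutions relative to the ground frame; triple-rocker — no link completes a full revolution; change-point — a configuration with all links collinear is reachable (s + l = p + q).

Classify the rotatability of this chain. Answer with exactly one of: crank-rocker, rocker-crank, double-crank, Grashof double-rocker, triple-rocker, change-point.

lengths: ground=5, input=8, coupler=10, output=9
sorted: s=5 (shortest), l=10 (longest), p+q=17
s + l = 15 vs p + q = 17
s + l < p + q (Grashof) with shortest = ground link → double-crank

double-crank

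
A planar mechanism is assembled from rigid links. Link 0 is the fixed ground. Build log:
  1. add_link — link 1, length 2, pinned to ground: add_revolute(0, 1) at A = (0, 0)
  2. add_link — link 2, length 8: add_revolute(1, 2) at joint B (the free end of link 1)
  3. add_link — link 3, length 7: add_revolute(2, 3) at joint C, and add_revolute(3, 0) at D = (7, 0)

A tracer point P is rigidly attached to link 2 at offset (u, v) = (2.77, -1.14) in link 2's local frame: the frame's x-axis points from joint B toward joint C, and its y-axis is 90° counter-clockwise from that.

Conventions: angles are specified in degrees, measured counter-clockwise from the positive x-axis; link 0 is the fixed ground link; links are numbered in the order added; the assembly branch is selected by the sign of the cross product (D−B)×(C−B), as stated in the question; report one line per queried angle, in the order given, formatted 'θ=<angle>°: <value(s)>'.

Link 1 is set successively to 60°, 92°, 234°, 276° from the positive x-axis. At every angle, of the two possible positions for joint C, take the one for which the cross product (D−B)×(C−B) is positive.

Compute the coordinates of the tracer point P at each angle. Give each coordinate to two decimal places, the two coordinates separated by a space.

A=(0,0), D=(7.00,0)
θ=60°: B = A + 2.00·(cos60°, sin60°) = (1.0000, 1.7321)
θ=60°: |BD| = 6.2450
θ=60°: circle(B,8.00) ∩ circle(D,7.00): a=4.3235, h=6.7311
θ=60°:   candidates: C₊=(7.0207,7.0000) cross=42.036; C₋=(3.2870,-5.9341) cross=-42.036
θ=60°:   branch + wants cross > 0 → take C=(7.0207,7.0000) (cross=42.036)
θ=60°: ex = (C−B)/|BC| = (0.7526,0.6585); ey = (-0.6585,0.7526)
θ=60°: P = B + 2.77·ex + -1.14·ey = (3.8354,2.6981)
θ=92°: B = A + 2.00·(cos92°, sin92°) = (-0.0698, 1.9988)
θ=92°: |BD| = 7.3469
θ=92°: circle(B,8.00) ∩ circle(D,7.00): a=4.6943, h=6.4779
θ=92°:   candidates: C₊=(6.2098,6.9553) cross=47.593; C₋=(2.6851,-5.5119) cross=-47.593
θ=92°:   branch + wants cross > 0 → take C=(6.2098,6.9553) (cross=47.593)
θ=92°: ex = (C−B)/|BC| = (0.7849,0.6196); ey = (-0.6196,0.7849)
θ=92°: P = B + 2.77·ex + -1.14·ey = (2.8108,2.8201)
θ=234°: B = A + 2.00·(cos234°, sin234°) = (-1.1756, -1.6180)
θ=234°: |BD| = 8.3341
θ=234°: circle(B,8.00) ∩ circle(D,7.00): a=5.0670, h=6.1908
θ=234°:   candidates: C₊=(2.5931,5.4387) cross=51.595; C₋=(4.9969,-6.7073) cross=-51.595
θ=234°:   branch + wants cross > 0 → take C=(2.5931,5.4387) (cross=51.595)
θ=234°: ex = (C−B)/|BC| = (0.4711,0.8821); ey = (-0.8821,0.4711)
θ=234°: P = B + 2.77·ex + -1.14·ey = (1.1349,0.2883)
θ=276°: B = A + 2.00·(cos276°, sin276°) = (0.2091, -1.9890)
θ=276°: |BD| = 7.0762
θ=276°: circle(B,8.00) ∩ circle(D,7.00): a=4.5980, h=6.5466
θ=276°:   candidates: C₊=(2.7815,5.5861) cross=46.326; C₋=(6.4619,-6.9793) cross=-46.326
θ=276°:   branch + wants cross > 0 → take C=(2.7815,5.5861) (cross=46.326)
θ=276°: ex = (C−B)/|BC| = (0.3216,0.9469); ey = (-0.9469,0.3216)
θ=276°: P = B + 2.77·ex + -1.14·ey = (2.1792,0.2673)

θ=60°: 3.84 2.70
θ=92°: 2.81 2.82
θ=234°: 1.13 0.29
θ=276°: 2.18 0.27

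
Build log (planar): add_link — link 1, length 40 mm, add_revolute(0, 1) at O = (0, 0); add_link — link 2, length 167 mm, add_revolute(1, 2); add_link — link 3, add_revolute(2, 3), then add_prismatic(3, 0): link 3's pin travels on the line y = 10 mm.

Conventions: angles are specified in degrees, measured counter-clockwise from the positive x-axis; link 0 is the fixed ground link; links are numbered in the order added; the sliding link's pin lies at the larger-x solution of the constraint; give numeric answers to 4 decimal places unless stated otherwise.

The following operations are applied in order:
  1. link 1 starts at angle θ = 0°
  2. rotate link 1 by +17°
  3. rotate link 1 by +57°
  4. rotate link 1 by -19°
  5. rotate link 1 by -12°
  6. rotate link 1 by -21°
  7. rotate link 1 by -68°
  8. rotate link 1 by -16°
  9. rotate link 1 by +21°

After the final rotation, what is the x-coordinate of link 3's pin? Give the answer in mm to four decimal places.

geometry: r = 40 mm, L = 167 mm, e = 10 mm; θ starts at 0°
rotate link 1 by +17°: θ ← 0° +17° = 17°
rotate link 1 by +57°: θ ← 17° +57° = 74°
rotate link 1 by -19°: θ ← 74° -19° = 55°
rotate link 1 by -12°: θ ← 55° -12° = 43°
rotate link 1 by -21°: θ ← 43° -21° = 22°
rotate link 1 by -68°: θ ← 22° -68° = -46°
rotate link 1 by -16°: θ ← -46° -16° = -62°
rotate link 1 by +21°: θ ← -62° +21° = -41°
crank pin P = (r cos θ, r sin θ) = (30.188383, -26.242361)
h = r sin θ − e = -26.242361 − 10 = -36.242361
x = r cos θ + √(L² − h²) = 30.188383 + 163.019911 = 193.208294

193.2083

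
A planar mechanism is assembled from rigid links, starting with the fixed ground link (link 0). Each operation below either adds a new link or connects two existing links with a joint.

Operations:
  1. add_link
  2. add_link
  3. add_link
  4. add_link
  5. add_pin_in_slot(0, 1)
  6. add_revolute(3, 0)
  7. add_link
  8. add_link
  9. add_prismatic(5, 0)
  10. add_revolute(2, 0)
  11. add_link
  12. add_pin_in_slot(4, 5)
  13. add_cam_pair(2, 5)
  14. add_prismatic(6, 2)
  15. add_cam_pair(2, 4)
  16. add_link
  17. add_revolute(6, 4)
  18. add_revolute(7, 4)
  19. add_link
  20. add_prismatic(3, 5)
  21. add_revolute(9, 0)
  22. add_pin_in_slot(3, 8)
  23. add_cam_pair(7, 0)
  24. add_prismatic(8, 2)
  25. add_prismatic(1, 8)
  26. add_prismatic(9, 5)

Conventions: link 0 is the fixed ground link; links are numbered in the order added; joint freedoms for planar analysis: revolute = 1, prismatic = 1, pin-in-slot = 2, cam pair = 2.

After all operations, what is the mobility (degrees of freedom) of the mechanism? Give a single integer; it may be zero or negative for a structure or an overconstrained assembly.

(L,J1,J2)=(1,0,0); link0 fixed
link1: (2,0,0)
link2: (3,0,0)
link3: (4,0,0)
link4: (5,0,0)
PS 0-1 [J2]: (5,0,1)
R 3-0 [J1]: (5,1,1)
link5: (6,1,1)
link6: (7,1,1)
P 5-0 [J1]: (7,2,1)
R 2-0 [J1]: (7,3,1)
link7: (8,3,1)
PS 4-5 [J2]: (8,3,2)
C 2-5 [J2]: (8,3,3)
P 6-2 [J1]: (8,4,3)
C 2-4 [J2]: (8,4,4)
link8: (9,4,4)
R 6-4 [J1]: (9,5,4)
R 7-4 [J1]: (9,6,4)
link9: (10,6,4)
P 3-5 [J1]: (10,7,4)
R 9-0 [J1]: (10,8,4)
PS 3-8 [J2]: (10,8,5)
C 7-0 [J2]: (10,8,6)
P 8-2 [J1]: (10,9,6)
P 1-8 [J1]: (10,10,6)
P 9-5 [J1]: (10,11,6)
Grübler: 3·9 − 2·11 − 6 = -1

M = -1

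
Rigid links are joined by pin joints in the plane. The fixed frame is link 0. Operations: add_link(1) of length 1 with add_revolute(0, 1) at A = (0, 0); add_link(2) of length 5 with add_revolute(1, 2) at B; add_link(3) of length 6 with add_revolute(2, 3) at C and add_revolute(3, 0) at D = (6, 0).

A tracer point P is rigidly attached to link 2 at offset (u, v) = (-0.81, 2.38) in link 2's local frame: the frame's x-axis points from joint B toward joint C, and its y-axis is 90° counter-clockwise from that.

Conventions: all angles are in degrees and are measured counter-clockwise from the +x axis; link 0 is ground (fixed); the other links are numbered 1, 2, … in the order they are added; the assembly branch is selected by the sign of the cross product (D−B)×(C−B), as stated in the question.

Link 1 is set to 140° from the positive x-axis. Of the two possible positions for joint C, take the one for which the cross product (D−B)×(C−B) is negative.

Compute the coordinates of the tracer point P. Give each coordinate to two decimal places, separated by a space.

A=(0,0), D=(6.00,0)
B = A + 1.00·(cos140°, sin140°) = (-0.7660, 0.6428)
|BD| = 6.7965
circle(B,5.00) ∩ circle(D,6.00): a=2.5890, h=4.2775
  candidates: C₊=(2.2159,4.6563) cross=29.072; C₋=(1.4068,-3.8604) cross=-29.072
  branch - wants cross < 0 → take C=(1.4068,-3.8604) (cross=-29.072)
ex = (C−B)/|BC| = (0.4346,-0.9006); ey = (0.9006,0.4346)
P = B + -0.81·ex + 2.38·ey = (1.0255,2.4066)

1.03 2.41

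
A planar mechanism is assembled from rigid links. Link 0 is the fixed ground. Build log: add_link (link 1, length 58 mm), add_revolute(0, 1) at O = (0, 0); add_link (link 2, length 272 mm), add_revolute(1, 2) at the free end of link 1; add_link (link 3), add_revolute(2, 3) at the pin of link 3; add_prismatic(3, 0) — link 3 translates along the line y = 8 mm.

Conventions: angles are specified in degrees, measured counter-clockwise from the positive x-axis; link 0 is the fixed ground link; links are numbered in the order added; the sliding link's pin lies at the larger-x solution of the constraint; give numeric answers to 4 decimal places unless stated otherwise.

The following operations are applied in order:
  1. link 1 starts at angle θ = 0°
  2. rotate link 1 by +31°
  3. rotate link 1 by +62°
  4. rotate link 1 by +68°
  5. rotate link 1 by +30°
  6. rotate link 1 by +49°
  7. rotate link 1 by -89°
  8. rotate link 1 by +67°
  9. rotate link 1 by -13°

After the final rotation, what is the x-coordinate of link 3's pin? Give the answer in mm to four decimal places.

geometry: r = 58 mm, L = 272 mm, e = 8 mm; θ starts at 0°
rotate link 1 by +31°: θ ← 0° +31° = 31°
rotate link 1 by +62°: θ ← 31° +62° = 93°
rotate link 1 by +68°: θ ← 93° +68° = 161°
rotate link 1 by +30°: θ ← 161° +30° = 191°
rotate link 1 by +49°: θ ← 191° +49° = 240°
rotate link 1 by -89°: θ ← 240° -89° = 151°
rotate link 1 by +67°: θ ← 151° +67° = 218°
rotate link 1 by -13°: θ ← 218° -13° = 205°
crank pin P = (r cos θ, r sin θ) = (-52.565852, -24.511859)
h = r sin θ − e = -24.511859 − 8 = -32.511859
x = r cos θ + √(L² − h²) = -52.565852 + 270.049957 = 217.484105

217.4841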